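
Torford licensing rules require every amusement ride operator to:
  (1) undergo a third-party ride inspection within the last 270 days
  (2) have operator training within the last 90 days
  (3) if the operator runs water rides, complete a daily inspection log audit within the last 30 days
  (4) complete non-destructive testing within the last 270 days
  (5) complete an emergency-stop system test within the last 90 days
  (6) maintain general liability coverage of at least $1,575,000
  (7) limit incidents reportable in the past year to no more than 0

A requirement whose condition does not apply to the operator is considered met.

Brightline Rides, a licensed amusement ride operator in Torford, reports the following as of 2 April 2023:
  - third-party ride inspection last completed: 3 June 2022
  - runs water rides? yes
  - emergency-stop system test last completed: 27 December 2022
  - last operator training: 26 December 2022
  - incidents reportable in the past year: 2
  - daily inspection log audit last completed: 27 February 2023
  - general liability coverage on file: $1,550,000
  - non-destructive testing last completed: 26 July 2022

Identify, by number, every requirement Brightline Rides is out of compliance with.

1, 2, 3, 5, 6, 7

1. third-party ride inspection 303 days ago vs limit 270 → not met
2. operator training 97 days ago vs limit 90 → not met
3. condition 'runs water rides' holds; daily inspection log audit 34 days ago vs limit 30 → not met
4. non-destructive testing 250 days ago vs limit 270 → met
5. emergency-stop system test 96 days ago vs limit 90 → not met
6. general liability coverage $1,550,000 < $1,575,000 → not met
7. incidents reportable in the past year 2 > 0 → not met
Not met: 1, 2, 3, 5, 6, 7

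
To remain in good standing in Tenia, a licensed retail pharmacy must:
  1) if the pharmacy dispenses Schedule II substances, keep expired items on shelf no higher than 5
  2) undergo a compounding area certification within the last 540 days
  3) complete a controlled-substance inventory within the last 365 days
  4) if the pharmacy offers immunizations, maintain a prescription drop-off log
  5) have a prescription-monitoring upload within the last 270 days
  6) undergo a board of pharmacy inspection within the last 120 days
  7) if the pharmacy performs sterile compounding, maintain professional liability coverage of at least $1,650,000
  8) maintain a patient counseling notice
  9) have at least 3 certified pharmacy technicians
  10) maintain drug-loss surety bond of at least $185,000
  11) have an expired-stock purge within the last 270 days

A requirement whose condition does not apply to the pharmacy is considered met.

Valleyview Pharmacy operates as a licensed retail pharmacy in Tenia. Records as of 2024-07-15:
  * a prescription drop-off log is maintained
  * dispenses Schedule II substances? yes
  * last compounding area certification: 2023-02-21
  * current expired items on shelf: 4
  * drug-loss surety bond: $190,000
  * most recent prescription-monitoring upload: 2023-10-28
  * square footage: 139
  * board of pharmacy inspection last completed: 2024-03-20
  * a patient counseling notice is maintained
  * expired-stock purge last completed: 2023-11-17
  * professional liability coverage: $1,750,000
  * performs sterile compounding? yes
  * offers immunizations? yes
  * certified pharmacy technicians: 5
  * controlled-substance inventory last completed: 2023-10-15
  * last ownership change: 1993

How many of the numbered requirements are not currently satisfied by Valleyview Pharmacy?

1. condition 'dispenses Schedule II substances' holds; expired items on shelf 4 ≤ 5 → met
2. compounding area certification 510 days ago vs limit 540 → met
3. controlled-substance inventory 274 days ago vs limit 365 → met
4. condition 'offers immunizations' holds; prescription drop-off log present → met
5. prescription-monitoring upload 261 days ago vs limit 270 → met
6. board of pharmacy inspection 117 days ago vs limit 120 → met
7. condition 'performs sterile compounding' holds; professional liability coverage $1,750,000 ≥ $1,650,000 → met
8. patient counseling notice present → met
9. certified pharmacy technicians 5 ≥ 3 → met
10. drug-loss surety bond $190,000 ≥ $185,000 → met
11. expired-stock purge 241 days ago vs limit 270 → met
Not met: 0 of 11

0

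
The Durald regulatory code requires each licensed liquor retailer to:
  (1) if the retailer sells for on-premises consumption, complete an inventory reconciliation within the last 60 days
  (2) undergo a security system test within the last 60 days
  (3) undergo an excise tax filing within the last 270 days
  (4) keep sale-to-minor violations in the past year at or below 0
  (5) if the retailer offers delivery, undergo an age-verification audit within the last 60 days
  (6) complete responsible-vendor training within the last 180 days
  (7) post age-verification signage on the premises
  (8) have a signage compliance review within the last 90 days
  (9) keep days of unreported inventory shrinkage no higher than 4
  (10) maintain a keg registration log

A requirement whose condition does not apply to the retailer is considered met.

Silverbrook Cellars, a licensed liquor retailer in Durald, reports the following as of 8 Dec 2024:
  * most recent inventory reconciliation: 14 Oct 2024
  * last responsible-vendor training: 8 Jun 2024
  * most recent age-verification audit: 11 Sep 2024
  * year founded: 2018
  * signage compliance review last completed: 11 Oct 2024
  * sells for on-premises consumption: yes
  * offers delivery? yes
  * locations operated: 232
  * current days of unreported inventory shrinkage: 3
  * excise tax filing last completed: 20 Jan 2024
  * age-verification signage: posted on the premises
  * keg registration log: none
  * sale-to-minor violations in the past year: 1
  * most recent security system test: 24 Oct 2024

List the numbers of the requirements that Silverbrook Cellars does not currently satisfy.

3, 4, 5, 6, 10

1. condition 'sells for on-premises consumption' holds; inventory reconciliation 55 days ago vs limit 60 → met
2. security system test 45 days ago vs limit 60 → met
3. excise tax filing 323 days ago vs limit 270 → not met
4. sale-to-minor violations in the past year 1 > 0 → not met
5. condition 'offers delivery' holds; age-verification audit 88 days ago vs limit 60 → not met
6. responsible-vendor training 183 days ago vs limit 180 → not met
7. age-verification signage present → met
8. signage compliance review 58 days ago vs limit 90 → met
9. days of unreported inventory shrinkage 3 ≤ 4 → met
10. keg registration log absent → not met
Not met: 3, 4, 5, 6, 10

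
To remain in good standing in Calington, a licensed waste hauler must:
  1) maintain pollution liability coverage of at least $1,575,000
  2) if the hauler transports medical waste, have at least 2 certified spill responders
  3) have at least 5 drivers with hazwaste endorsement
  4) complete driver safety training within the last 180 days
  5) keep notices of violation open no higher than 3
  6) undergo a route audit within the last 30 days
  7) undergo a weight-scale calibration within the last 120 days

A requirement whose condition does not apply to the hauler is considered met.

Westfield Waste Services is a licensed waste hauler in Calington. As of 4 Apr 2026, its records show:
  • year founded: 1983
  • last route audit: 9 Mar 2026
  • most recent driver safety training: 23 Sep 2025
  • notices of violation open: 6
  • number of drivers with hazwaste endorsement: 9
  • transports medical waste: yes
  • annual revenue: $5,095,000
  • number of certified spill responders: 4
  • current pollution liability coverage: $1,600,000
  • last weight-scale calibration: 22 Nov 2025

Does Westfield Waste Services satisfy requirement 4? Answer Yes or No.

No

4. driver safety training 193 days ago vs limit 180 → not met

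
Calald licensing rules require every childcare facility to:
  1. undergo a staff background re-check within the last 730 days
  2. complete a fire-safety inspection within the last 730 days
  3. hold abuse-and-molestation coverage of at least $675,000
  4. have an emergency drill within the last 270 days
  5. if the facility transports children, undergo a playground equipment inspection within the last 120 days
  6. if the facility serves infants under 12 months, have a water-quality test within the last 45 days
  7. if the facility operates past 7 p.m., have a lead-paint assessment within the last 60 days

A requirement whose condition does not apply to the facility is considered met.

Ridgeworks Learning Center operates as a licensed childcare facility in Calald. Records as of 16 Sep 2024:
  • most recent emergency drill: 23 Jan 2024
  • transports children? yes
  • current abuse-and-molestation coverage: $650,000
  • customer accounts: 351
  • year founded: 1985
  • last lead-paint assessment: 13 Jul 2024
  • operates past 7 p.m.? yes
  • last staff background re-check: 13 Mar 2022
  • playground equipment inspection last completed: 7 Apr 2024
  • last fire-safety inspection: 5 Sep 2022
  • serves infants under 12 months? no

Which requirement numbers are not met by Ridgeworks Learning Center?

1. staff background re-check 918 days ago vs limit 730 → not met
2. fire-safety inspection 742 days ago vs limit 730 → not met
3. abuse-and-molestation coverage $650,000 < $675,000 → not met
4. emergency drill 237 days ago vs limit 270 → met
5. condition 'transports children' holds; playground equipment inspection 162 days ago vs limit 120 → not met
6. condition 'serves infants under 12 months' does not hold → requirement n/a → met
7. condition 'operates past 7 p.m.' holds; lead-paint assessment 65 days ago vs limit 60 → not met
Not met: 1, 2, 3, 5, 7

1, 2, 3, 5, 7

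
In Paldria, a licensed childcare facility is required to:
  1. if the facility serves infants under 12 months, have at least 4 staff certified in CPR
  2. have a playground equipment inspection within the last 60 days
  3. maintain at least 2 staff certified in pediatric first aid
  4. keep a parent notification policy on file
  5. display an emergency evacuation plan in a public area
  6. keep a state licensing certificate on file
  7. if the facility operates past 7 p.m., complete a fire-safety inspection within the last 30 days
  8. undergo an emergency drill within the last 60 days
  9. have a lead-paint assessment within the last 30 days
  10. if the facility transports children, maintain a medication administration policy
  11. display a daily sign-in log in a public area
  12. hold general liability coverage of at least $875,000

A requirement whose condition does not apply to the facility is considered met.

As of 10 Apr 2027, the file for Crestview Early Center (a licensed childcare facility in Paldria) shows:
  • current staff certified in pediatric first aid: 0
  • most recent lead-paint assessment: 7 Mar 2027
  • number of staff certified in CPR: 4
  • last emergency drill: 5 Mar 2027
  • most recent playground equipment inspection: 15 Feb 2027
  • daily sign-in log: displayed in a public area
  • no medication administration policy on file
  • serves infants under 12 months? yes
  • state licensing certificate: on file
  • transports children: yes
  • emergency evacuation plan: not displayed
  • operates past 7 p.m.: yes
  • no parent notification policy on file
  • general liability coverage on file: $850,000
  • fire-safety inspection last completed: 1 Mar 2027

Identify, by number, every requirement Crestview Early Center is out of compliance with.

3, 4, 5, 7, 9, 10, 12

1. condition 'serves infants under 12 months' holds; staff certified in CPR 4 ≥ 4 → met
2. playground equipment inspection 54 days ago vs limit 60 → met
3. staff certified in pediatric first aid 0 < 2 → not met
4. parent notification policy absent → not met
5. emergency evacuation plan absent → not met
6. state licensing certificate present → met
7. condition 'operates past 7 p.m.' holds; fire-safety inspection 40 days ago vs limit 30 → not met
8. emergency drill 36 days ago vs limit 60 → met
9. lead-paint assessment 34 days ago vs limit 30 → not met
10. condition 'transports children' holds; medication administration policy absent → not met
11. daily sign-in log present → met
12. general liability coverage $850,000 < $875,000 → not met
Not met: 3, 4, 5, 7, 9, 10, 12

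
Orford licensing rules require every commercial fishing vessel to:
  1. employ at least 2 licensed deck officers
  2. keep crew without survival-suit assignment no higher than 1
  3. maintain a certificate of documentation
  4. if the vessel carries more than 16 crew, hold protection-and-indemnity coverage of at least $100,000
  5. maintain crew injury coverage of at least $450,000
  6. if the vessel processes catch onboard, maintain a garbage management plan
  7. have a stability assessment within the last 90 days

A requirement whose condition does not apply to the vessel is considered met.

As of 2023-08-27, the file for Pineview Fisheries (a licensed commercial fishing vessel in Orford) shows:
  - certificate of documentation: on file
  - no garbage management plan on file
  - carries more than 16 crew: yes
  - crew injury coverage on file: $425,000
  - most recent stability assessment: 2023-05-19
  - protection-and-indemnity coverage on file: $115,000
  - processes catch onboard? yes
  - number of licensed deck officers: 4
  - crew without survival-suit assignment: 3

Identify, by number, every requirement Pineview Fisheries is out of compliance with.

2, 5, 6, 7

1. licensed deck officers 4 ≥ 2 → met
2. crew without survival-suit assignment 3 > 1 → not met
3. certificate of documentation present → met
4. condition 'carries more than 16 crew' holds; protection-and-indemnity coverage $115,000 ≥ $100,000 → met
5. crew injury coverage $425,000 < $450,000 → not met
6. condition 'processes catch onboard' holds; garbage management plan absent → not met
7. stability assessment 100 days ago vs limit 90 → not met
Not met: 2, 5, 6, 7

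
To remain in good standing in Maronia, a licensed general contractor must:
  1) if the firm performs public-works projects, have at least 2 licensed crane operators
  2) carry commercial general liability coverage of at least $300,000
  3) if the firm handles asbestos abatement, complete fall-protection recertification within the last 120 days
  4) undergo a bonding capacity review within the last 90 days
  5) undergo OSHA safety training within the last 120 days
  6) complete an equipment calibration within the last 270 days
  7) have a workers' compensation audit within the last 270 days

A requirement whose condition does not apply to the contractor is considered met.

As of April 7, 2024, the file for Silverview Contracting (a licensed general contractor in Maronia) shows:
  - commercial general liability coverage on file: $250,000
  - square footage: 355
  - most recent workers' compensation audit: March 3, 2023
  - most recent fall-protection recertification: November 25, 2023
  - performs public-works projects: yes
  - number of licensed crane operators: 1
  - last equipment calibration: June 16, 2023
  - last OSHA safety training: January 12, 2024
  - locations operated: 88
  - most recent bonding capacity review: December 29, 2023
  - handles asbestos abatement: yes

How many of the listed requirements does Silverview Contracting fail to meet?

6

1. condition 'performs public-works projects' holds; licensed crane operators 1 < 2 → not met
2. commercial general liability coverage $250,000 < $300,000 → not met
3. condition 'handles asbestos abatement' holds; fall-protection recertification 134 days ago vs limit 120 → not met
4. bonding capacity review 100 days ago vs limit 90 → not met
5. OSHA safety training 86 days ago vs limit 120 → met
6. equipment calibration 296 days ago vs limit 270 → not met
7. workers' compensation audit 401 days ago vs limit 270 → not met
Not met: 6 of 7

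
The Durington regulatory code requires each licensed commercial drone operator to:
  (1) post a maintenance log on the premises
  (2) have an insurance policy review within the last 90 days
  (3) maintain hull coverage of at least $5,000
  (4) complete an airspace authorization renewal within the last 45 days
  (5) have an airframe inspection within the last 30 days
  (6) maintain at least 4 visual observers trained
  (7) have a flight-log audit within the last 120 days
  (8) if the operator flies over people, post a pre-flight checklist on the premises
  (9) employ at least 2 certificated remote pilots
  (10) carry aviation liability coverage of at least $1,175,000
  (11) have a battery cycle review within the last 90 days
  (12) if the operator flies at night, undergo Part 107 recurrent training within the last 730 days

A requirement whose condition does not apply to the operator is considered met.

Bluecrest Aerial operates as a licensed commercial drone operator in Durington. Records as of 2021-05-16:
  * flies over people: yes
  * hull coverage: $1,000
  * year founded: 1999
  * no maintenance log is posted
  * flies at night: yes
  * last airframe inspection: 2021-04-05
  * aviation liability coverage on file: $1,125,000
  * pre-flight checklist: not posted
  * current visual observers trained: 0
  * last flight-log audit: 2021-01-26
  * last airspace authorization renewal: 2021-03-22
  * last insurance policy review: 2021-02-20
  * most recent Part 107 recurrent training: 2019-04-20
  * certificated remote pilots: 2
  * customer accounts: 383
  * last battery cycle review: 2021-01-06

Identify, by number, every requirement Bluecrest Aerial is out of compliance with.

1, 3, 4, 5, 6, 8, 10, 11, 12

1. maintenance log absent → not met
2. insurance policy review 85 days ago vs limit 90 → met
3. hull coverage $1,000 < $5,000 → not met
4. airspace authorization renewal 55 days ago vs limit 45 → not met
5. airframe inspection 41 days ago vs limit 30 → not met
6. visual observers trained 0 < 4 → not met
7. flight-log audit 110 days ago vs limit 120 → met
8. condition 'flies over people' holds; pre-flight checklist absent → not met
9. certificated remote pilots 2 ≥ 2 → met
10. aviation liability coverage $1,125,000 < $1,175,000 → not met
11. battery cycle review 130 days ago vs limit 90 → not met
12. condition 'flies at night' holds; Part 107 recurrent training 757 days ago vs limit 730 → not met
Not met: 1, 3, 4, 5, 6, 8, 10, 11, 12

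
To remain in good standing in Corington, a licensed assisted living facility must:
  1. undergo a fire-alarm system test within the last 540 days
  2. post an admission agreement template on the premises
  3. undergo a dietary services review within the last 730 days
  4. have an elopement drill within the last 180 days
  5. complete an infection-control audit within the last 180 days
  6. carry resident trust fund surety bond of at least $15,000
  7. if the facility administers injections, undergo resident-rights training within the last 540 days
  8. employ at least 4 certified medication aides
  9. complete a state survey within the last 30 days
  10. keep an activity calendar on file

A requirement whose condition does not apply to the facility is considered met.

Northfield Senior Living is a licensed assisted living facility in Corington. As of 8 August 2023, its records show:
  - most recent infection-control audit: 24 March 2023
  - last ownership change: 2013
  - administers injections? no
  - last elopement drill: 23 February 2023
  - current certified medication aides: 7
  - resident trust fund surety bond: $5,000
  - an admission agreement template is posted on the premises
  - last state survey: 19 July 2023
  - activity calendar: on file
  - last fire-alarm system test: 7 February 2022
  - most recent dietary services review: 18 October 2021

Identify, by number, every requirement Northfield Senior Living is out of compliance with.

1, 6

1. fire-alarm system test 547 days ago vs limit 540 → not met
2. admission agreement template present → met
3. dietary services review 659 days ago vs limit 730 → met
4. elopement drill 166 days ago vs limit 180 → met
5. infection-control audit 137 days ago vs limit 180 → met
6. resident trust fund surety bond $5,000 < $15,000 → not met
7. condition 'administers injections' does not hold → requirement n/a → met
8. certified medication aides 7 ≥ 4 → met
9. state survey 20 days ago vs limit 30 → met
10. activity calendar present → met
Not met: 1, 6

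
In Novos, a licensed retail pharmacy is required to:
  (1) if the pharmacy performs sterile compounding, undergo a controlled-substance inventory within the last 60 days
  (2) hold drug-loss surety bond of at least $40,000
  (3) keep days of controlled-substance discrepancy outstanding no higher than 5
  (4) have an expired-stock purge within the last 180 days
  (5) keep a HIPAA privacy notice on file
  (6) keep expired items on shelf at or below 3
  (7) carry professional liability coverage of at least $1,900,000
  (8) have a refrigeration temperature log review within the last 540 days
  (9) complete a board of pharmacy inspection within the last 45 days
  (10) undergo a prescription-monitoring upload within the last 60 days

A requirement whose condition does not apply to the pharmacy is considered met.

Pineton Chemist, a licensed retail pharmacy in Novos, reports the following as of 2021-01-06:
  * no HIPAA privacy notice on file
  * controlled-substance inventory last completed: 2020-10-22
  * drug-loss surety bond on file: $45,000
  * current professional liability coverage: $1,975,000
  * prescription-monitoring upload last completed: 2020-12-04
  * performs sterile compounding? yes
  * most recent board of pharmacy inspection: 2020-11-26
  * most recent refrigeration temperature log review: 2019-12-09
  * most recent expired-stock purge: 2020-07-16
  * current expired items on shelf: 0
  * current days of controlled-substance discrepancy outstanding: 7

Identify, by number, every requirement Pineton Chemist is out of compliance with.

1, 3, 5

1. condition 'performs sterile compounding' holds; controlled-substance inventory 76 days ago vs limit 60 → not met
2. drug-loss surety bond $45,000 ≥ $40,000 → met
3. days of controlled-substance discrepancy outstanding 7 > 5 → not met
4. expired-stock purge 174 days ago vs limit 180 → met
5. HIPAA privacy notice absent → not met
6. expired items on shelf 0 ≤ 3 → met
7. professional liability coverage $1,975,000 ≥ $1,900,000 → met
8. refrigeration temperature log review 394 days ago vs limit 540 → met
9. board of pharmacy inspection 41 days ago vs limit 45 → met
10. prescription-monitoring upload 33 days ago vs limit 60 → met
Not met: 1, 3, 5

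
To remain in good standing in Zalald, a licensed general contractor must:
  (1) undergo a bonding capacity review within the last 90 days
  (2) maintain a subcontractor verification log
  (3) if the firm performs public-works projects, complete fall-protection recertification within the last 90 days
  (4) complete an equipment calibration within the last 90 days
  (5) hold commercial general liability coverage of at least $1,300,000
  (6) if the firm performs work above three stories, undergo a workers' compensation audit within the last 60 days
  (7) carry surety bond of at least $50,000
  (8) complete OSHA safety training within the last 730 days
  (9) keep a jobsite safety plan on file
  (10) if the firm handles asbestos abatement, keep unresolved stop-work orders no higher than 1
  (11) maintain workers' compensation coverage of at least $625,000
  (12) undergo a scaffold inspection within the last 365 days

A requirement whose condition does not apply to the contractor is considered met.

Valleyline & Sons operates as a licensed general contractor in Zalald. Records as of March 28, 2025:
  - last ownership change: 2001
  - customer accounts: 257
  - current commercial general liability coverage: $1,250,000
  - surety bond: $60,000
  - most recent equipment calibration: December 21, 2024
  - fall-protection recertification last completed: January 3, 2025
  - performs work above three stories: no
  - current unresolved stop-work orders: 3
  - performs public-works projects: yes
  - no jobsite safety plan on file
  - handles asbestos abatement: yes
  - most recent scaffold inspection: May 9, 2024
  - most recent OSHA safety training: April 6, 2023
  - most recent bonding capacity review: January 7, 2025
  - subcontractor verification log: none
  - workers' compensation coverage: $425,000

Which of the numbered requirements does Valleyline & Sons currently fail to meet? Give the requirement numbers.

1. bonding capacity review 80 days ago vs limit 90 → met
2. subcontractor verification log absent → not met
3. condition 'performs public-works projects' holds; fall-protection recertification 84 days ago vs limit 90 → met
4. equipment calibration 97 days ago vs limit 90 → not met
5. commercial general liability coverage $1,250,000 < $1,300,000 → not met
6. condition 'performs work above three stories' does not hold → requirement n/a → met
7. surety bond $60,000 ≥ $50,000 → met
8. OSHA safety training 722 days ago vs limit 730 → met
9. jobsite safety plan absent → not met
10. condition 'handles asbestos abatement' holds; unresolved stop-work orders 3 > 1 → not met
11. workers' compensation coverage $425,000 < $625,000 → not met
12. scaffold inspection 323 days ago vs limit 365 → met
Not met: 2, 4, 5, 9, 10, 11

2, 4, 5, 9, 10, 11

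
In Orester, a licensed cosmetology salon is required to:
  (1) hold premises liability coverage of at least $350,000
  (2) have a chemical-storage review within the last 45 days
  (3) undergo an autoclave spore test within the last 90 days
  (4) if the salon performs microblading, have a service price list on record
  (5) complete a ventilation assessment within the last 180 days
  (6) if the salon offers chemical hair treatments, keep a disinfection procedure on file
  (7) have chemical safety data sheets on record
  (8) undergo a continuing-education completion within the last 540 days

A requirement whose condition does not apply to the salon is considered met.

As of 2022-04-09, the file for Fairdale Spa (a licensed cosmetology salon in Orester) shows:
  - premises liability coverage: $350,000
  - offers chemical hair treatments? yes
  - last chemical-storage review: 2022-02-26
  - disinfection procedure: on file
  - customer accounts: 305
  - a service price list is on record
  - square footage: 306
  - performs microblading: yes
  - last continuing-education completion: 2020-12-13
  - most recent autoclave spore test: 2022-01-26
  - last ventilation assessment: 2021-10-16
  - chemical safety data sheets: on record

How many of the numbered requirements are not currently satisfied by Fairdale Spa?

0

1. premises liability coverage $350,000 ≥ $350,000 → met
2. chemical-storage review 42 days ago vs limit 45 → met
3. autoclave spore test 73 days ago vs limit 90 → met
4. condition 'performs microblading' holds; service price list present → met
5. ventilation assessment 175 days ago vs limit 180 → met
6. condition 'offers chemical hair treatments' holds; disinfection procedure present → met
7. chemical safety data sheets present → met
8. continuing-education completion 482 days ago vs limit 540 → met
Not met: 0 of 8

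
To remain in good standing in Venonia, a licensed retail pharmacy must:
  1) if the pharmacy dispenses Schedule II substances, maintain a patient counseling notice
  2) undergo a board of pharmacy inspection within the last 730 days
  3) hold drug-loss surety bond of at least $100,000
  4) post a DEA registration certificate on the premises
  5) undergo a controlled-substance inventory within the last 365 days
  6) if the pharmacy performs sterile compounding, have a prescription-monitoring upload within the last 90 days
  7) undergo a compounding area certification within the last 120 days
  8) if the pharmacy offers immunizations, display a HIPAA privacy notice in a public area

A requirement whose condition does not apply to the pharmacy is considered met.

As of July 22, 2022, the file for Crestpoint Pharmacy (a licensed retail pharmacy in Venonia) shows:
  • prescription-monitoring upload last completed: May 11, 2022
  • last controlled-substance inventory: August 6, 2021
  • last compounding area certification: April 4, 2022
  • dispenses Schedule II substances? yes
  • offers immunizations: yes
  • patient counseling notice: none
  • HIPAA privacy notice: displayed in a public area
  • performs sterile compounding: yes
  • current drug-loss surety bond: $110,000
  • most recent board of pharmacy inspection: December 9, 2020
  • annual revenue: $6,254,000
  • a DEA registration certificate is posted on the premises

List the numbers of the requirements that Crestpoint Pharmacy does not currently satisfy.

1. condition 'dispenses Schedule II substances' holds; patient counseling notice absent → not met
2. board of pharmacy inspection 590 days ago vs limit 730 → met
3. drug-loss surety bond $110,000 ≥ $100,000 → met
4. DEA registration certificate present → met
5. controlled-substance inventory 350 days ago vs limit 365 → met
6. condition 'performs sterile compounding' holds; prescription-monitoring upload 72 days ago vs limit 90 → met
7. compounding area certification 109 days ago vs limit 120 → met
8. condition 'offers immunizations' holds; HIPAA privacy notice present → met
Not met: 1

1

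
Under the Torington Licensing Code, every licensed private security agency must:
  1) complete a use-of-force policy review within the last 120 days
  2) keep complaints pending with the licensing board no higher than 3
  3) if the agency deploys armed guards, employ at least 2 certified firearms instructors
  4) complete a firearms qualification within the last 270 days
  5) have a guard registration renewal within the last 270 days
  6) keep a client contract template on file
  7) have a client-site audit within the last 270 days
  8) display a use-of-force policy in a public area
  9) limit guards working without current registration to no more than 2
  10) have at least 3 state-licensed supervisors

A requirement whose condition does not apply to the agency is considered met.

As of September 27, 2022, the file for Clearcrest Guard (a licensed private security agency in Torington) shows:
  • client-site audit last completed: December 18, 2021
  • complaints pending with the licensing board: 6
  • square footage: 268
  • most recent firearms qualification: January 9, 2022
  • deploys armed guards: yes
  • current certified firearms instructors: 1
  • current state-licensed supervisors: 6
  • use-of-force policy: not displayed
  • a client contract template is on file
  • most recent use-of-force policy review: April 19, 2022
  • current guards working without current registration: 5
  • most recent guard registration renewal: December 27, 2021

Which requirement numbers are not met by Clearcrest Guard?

1. use-of-force policy review 161 days ago vs limit 120 → not met
2. complaints pending with the licensing board 6 > 3 → not met
3. condition 'deploys armed guards' holds; certified firearms instructors 1 < 2 → not met
4. firearms qualification 261 days ago vs limit 270 → met
5. guard registration renewal 274 days ago vs limit 270 → not met
6. client contract template present → met
7. client-site audit 283 days ago vs limit 270 → not met
8. use-of-force policy absent → not met
9. guards working without current registration 5 > 2 → not met
10. state-licensed supervisors 6 ≥ 3 → met
Not met: 1, 2, 3, 5, 7, 8, 9

1, 2, 3, 5, 7, 8, 9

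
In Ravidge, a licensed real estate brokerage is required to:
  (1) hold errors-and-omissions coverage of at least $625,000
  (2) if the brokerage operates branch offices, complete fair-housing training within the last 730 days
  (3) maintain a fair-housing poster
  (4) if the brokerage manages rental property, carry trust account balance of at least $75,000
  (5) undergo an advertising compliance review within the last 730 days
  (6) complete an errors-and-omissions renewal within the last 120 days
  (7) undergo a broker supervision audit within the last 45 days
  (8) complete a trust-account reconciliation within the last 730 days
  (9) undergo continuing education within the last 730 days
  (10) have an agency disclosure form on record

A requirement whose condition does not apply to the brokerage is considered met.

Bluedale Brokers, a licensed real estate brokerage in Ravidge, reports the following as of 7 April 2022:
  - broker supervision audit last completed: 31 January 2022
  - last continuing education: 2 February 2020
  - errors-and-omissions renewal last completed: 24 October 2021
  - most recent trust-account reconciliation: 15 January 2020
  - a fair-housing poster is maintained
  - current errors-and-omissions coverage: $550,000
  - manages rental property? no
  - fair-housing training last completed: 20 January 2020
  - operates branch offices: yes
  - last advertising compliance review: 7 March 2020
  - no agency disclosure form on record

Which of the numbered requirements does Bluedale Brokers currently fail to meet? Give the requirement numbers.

1, 2, 5, 6, 7, 8, 9, 10

1. errors-and-omissions coverage $550,000 < $625,000 → not met
2. condition 'operates branch offices' holds; fair-housing training 808 days ago vs limit 730 → not met
3. fair-housing poster present → met
4. condition 'manages rental property' does not hold → requirement n/a → met
5. advertising compliance review 761 days ago vs limit 730 → not met
6. errors-and-omissions renewal 165 days ago vs limit 120 → not met
7. broker supervision audit 66 days ago vs limit 45 → not met
8. trust-account reconciliation 813 days ago vs limit 730 → not met
9. continuing education 795 days ago vs limit 730 → not met
10. agency disclosure form absent → not met
Not met: 1, 2, 5, 6, 7, 8, 9, 10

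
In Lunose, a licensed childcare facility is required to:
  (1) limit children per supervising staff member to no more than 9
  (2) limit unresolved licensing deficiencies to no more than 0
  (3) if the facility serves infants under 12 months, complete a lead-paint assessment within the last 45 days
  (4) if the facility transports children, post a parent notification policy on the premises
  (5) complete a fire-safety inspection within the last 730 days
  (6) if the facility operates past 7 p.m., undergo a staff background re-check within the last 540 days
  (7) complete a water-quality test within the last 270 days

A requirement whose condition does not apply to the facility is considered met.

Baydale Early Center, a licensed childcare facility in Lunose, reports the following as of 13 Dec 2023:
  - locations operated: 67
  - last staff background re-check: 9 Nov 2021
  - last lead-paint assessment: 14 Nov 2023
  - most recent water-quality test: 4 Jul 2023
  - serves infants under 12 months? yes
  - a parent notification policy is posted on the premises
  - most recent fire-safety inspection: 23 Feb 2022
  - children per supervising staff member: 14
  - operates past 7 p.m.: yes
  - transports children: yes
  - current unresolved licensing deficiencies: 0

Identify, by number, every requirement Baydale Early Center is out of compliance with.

1. children per supervising staff member 14 > 9 → not met
2. unresolved licensing deficiencies 0 ≤ 0 → met
3. condition 'serves infants under 12 months' holds; lead-paint assessment 29 days ago vs limit 45 → met
4. condition 'transports children' holds; parent notification policy present → met
5. fire-safety inspection 658 days ago vs limit 730 → met
6. condition 'operates past 7 p.m.' holds; staff background re-check 764 days ago vs limit 540 → not met
7. water-quality test 162 days ago vs limit 270 → met
Not met: 1, 6

1, 6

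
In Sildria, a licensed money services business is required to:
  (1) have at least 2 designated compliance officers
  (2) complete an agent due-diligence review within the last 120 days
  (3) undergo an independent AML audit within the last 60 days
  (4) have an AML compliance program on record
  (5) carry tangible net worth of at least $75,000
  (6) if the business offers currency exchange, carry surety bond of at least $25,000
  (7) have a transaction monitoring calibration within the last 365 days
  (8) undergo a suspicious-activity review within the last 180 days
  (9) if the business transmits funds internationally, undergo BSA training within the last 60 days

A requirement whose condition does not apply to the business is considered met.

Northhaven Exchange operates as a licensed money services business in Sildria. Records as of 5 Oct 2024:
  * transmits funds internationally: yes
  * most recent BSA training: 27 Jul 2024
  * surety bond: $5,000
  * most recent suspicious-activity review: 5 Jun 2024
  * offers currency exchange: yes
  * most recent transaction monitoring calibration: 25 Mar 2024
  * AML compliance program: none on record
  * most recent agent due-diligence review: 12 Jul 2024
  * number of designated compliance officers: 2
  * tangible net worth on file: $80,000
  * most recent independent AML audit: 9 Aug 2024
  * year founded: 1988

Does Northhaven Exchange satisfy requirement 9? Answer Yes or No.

9. condition 'transmits funds internationally' holds; BSA training 70 days ago vs limit 60 → not met

No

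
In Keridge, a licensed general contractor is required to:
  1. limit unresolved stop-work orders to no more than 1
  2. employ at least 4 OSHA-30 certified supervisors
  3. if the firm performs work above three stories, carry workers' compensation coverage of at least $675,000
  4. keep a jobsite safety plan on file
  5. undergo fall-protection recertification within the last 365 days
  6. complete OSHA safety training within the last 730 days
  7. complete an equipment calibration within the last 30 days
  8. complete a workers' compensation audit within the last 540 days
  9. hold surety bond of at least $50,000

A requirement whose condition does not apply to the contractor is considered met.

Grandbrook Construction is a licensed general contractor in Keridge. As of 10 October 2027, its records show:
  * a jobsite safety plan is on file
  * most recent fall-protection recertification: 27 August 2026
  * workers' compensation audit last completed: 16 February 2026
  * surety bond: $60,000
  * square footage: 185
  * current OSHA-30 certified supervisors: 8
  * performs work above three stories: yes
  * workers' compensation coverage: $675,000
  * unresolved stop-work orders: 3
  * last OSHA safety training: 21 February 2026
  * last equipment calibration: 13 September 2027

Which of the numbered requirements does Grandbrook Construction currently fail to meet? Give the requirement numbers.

1. unresolved stop-work orders 3 > 1 → not met
2. OSHA-30 certified supervisors 8 ≥ 4 → met
3. condition 'performs work above three stories' holds; workers' compensation coverage $675,000 ≥ $675,000 → met
4. jobsite safety plan present → met
5. fall-protection recertification 409 days ago vs limit 365 → not met
6. OSHA safety training 596 days ago vs limit 730 → met
7. equipment calibration 27 days ago vs limit 30 → met
8. workers' compensation audit 601 days ago vs limit 540 → not met
9. surety bond $60,000 ≥ $50,000 → met
Not met: 1, 5, 8

1, 5, 8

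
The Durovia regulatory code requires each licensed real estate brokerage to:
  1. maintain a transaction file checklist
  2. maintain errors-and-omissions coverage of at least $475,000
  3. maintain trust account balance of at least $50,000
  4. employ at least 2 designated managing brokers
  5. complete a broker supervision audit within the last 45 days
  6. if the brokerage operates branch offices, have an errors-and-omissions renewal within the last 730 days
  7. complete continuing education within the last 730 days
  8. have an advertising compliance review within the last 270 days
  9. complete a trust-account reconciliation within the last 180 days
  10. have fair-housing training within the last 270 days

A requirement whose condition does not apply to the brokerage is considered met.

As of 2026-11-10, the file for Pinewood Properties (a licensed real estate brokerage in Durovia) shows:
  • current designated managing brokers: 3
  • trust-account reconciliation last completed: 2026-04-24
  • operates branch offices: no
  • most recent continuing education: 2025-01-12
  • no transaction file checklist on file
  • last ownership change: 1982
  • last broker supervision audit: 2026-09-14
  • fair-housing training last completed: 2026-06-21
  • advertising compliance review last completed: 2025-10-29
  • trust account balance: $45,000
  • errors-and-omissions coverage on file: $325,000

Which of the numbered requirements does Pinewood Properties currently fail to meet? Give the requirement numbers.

1, 2, 3, 5, 8, 9

1. transaction file checklist absent → not met
2. errors-and-omissions coverage $325,000 < $475,000 → not met
3. trust account balance $45,000 < $50,000 → not met
4. designated managing brokers 3 ≥ 2 → met
5. broker supervision audit 57 days ago vs limit 45 → not met
6. condition 'operates branch offices' does not hold → requirement n/a → met
7. continuing education 667 days ago vs limit 730 → met
8. advertising compliance review 377 days ago vs limit 270 → not met
9. trust-account reconciliation 200 days ago vs limit 180 → not met
10. fair-housing training 142 days ago vs limit 270 → met
Not met: 1, 2, 3, 5, 8, 9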